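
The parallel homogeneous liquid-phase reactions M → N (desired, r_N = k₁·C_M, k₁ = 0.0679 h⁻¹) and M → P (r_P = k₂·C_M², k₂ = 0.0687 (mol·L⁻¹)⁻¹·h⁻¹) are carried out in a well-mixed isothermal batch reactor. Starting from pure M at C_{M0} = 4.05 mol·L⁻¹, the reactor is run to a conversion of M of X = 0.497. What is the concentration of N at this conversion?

C_M = C_{M0}(1−X) = 2.037 mol·L⁻¹.
Along a PFR/batch, dC_N/dC_M = −r_N/(r_N+r_P) = −k₁/(k₁+k₂·C_M).
Integrating from C_{M0} to C_M: C_N = (0.0679/0.0687)·ln[(0.0679+0.0687·4.05)/(0.0679+0.0687·2.04)] = 0.9884·ln(0.3461/0.2079) = 0.5041 mol·L⁻¹.

0.504 mol·L⁻¹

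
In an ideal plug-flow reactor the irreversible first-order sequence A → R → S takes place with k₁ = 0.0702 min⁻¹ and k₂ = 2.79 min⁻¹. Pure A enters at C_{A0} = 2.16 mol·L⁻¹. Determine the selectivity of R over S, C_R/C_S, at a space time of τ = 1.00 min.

For first-order series with pure A initially, C_R(τ) = k₁C_{A0}/(k₂−k₁)·(e^(−k₁τ) − e^(−k₂τ)).
e^(−k₁τ) = e^(−0.0702×1.00) = e^(−0.07020) = 0.9322; e^(−k₂τ) = e^(−2.790) = 0.06142.
C_R = 0.0702×2.16/(2.79−0.0702) × (0.9322−0.06142) = 0.05575×0.8708 = 0.04855 mol·L⁻¹.
C_A = C_{A0}e^(−k₁τ) = 2.014 mol·L⁻¹, so C_S = C_{A0}−C_A−C_R = 0.09788 mol·L⁻¹; C_R/C_S = 0.496.

0.496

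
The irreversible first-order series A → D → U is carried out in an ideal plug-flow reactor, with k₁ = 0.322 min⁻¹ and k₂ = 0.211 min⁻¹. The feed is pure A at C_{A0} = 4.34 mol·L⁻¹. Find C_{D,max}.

1.94 mol·L⁻¹

Evaluating C_D at τ_opt = ln(k₂/k₁)/(k₂−k₁) gives C_{D,max}/C_{A0} = (k₁/k₂)^[k₂/(k₂−k₁)].
= (0.322/0.211)^(0.211/(0.211−0.322)) = (1.526)^(-1.901) = 0.4478.
C_{D,max} = 0.4478×4.34 = 1.94 mol·L⁻¹.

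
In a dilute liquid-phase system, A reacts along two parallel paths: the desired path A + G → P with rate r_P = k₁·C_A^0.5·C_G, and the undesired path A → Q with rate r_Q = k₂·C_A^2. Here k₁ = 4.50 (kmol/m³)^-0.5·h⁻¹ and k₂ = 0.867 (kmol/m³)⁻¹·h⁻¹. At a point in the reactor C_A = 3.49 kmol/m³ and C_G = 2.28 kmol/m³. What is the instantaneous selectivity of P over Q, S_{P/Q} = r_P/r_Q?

1.82

S_{P/Q} = r_P/r_Q = (k₁·C_A^0.5·C_G)/(k₂·C_A^2) = (k₁/k₂)·C_A^-1.5·C_G.
= (4.50×3.490^0.5×2.280) / (0.867×3.490^2) = 19.17/10.56 = 1.82.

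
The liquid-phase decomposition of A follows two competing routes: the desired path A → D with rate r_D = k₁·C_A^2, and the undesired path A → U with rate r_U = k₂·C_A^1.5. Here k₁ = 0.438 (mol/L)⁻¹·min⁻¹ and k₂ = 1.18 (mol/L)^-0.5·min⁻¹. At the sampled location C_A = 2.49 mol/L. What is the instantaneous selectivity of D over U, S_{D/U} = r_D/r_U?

0.586

S_{D/U} = r_D/r_U = (k₁·C_A^2)/(k₂·C_A^1.5) = (k₁/k₂)·C_A^0.5.
= (0.438×2.490^2) / (1.18×2.490^1.5) = 2.716/4.636 = 0.586.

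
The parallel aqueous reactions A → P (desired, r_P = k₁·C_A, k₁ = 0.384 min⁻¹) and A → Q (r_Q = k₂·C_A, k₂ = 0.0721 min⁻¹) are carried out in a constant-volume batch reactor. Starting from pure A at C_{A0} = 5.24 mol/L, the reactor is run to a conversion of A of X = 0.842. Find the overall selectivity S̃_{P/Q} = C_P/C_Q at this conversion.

5.33

C_A = C_{A0}(1−X) = 0.8279 mol/L.
Both paths are first order in A, so the instantaneous fraction to P is constant: dC_P/d(−C_A) = k₁/(k₁+k₂) = 0.8419.
C_P = 0.8419·(C_{A0}−C_A) = 0.8419×4.412 = 3.71 mol/L.
C_Q = (C_{A0}−C_A)−C_P = 0.6975 mol/L; S̃_{P/Q} = 3.715/0.6975 = 5.33.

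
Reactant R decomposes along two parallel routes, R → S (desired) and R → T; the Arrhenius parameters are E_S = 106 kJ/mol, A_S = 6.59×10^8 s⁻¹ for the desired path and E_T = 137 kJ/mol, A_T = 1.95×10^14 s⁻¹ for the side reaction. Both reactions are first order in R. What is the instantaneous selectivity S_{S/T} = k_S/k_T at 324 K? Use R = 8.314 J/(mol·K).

With equal orders, S_{S/T} = k_S/k_T = (A_S/A_T)·exp[(E_T−E_S)/(RT)].
(E_T−E_S)/(RT) = (137−106)×10³/(8.314×324) = 31000/2694 = 11.51.
k_S/k_T = (6.59×10^8/1.95×10^14)·exp(11.51) = 3.379×10^-6 × 99527 = 0.336.

0.336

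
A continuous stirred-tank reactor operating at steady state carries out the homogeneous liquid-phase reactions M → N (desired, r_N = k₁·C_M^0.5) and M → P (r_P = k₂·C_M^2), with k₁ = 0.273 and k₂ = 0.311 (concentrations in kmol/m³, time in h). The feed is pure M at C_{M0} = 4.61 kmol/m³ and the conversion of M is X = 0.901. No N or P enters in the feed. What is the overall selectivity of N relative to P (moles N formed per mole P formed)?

Exit C_M = C_{M0}(1−X) = 4.61×0.0990 = 0.4564 kmol/m³.
In a CSTR the entire volume is at exit conditions, so r_N = 0.273×0.4564^0.5 = 0.1844 and r_P = 0.311×0.4564^2 = 0.06478.
Overall selectivity = C_N/C_P = r_Nτ/(r_Pτ) = r_N/r_P = 2.85.

2.85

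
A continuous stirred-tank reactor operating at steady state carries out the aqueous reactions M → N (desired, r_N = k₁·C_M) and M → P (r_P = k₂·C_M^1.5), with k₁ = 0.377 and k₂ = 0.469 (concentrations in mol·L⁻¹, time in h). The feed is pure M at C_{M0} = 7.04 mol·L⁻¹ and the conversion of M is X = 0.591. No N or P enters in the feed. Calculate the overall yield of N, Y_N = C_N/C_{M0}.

0.190

Exit C_M = C_{M0}(1−X) = 7.04×0.409 = 2.879 mol·L⁻¹.
Rates in a CSTR are evaluated at the outlet concentration: r_N = 0.377×2.879 = 1.086, r_P = 0.469×2.879^1.5 = 2.291.
Fraction of consumed M going to N: r_N/(r_N+r_P) = 0.3214.
C_N = 0.3214·C_{M0}·X = 0.3214×7.04×0.591 = 1.34 mol·L⁻¹; Y_N = C_N/C_{M0} = 0.190.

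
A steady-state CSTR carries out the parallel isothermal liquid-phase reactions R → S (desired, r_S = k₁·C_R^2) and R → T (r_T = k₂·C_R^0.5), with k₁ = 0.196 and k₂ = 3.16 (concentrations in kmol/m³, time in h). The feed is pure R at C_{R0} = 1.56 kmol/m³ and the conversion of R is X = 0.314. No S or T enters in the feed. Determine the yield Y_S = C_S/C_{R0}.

0.0202

Exit C_R = C_{R0}(1−X) = 1.56×0.686 = 1.070 kmol/m³.
In a CSTR the entire volume is at exit conditions, so r_S = 0.196×1.070^2 = 0.2245 and r_T = 3.16×1.070^0.5 = 3.269.
Fraction of consumed R going to S: r_S/(r_S+r_T) = 0.06425.
C_S = 0.06425·C_{R0}·X = 0.06425×1.56×0.314 = 0.0315 kmol/m³; Y_S = C_S/C_{R0} = 0.0202.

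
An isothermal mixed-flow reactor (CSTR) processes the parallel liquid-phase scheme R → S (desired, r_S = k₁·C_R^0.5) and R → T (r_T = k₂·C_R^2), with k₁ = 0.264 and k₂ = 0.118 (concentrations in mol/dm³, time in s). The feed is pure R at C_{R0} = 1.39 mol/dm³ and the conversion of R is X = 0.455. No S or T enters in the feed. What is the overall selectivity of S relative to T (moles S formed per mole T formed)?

Exit C_R = C_{R0}(1−X) = 1.39×0.545 = 0.7575 mol/dm³.
In a CSTR the entire volume is at exit conditions, so r_S = 0.264×0.7575^0.5 = 0.2298 and r_T = 0.118×0.7575^2 = 0.06772.
Overall selectivity = C_S/C_T = r_Sτ/(r_Tτ) = r_S/r_T = 3.39.

3.39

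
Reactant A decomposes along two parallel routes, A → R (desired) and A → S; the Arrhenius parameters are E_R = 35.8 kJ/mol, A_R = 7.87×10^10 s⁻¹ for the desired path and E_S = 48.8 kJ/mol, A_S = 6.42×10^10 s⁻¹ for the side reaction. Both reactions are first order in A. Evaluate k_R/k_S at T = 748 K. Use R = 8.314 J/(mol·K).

9.92

With equal orders, S_{R/S} = k_R/k_S = (A_R/A_S)·exp[(E_S−E_R)/(RT)].
(E_S−E_R)/(RT) = (48.8−35.8)×10³/(8.314×748) = 13000/6219 = 2.090.
k_R/k_S = (7.87×10^10/6.42×10^10)·exp(2.090) = 1.226 × 8.088 = 9.92.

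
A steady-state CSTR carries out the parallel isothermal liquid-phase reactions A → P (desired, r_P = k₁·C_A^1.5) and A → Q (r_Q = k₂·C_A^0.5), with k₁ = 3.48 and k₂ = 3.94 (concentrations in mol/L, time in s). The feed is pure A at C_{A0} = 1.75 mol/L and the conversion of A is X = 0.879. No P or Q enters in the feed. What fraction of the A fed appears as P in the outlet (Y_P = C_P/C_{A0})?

0.138

Exit C_A = C_{A0}(1−X) = 1.75×0.121 = 0.2117 mol/L.
In a CSTR the entire volume is at exit conditions, so r_P = 3.48×0.2117^1.5 = 0.3391 and r_Q = 3.94×0.2117^0.5 = 1.813.
Fraction of consumed A going to P: r_P/(r_P+r_Q) = 0.1576.
C_P = 0.1576·C_{A0}·X = 0.1576×1.75×0.879 = 0.242 mol/L; Y_P = C_P/C_{A0} = 0.138.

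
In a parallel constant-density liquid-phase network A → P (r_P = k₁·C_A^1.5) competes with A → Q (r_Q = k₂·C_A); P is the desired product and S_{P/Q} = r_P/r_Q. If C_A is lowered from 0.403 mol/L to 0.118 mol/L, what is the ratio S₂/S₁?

0.541

S_{P/Q} = (k₁/k₂)·C_A^0.5, so S₂/S₁ = (C_{A,2}/C_{A,1})^0.5.
= (0.118/0.403)^0.5 = (0.2928)^0.5 = 0.541.
Selectivity toward P falls as C_A falls — high-concentration operation is favoured.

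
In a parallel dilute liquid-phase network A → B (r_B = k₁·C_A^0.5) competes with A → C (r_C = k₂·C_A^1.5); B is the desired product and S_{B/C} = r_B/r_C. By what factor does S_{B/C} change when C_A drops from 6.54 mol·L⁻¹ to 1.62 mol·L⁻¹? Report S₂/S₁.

S_{B/C} = (k₁/k₂)·C_A⁻¹, so S₂/S₁ = (C_{A,2}/C_{A,1})⁻¹.
= 6.54/1.62 = 4.04.

4.04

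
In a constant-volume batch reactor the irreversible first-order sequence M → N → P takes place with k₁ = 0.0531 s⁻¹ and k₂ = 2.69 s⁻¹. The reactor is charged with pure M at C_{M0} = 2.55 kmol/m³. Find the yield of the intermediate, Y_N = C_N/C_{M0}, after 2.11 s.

0.0179

For first-order series with pure M initially, C_N(t) = k₁C_{M0}/(k₂−k₁)·(e^(−k₁t) − e^(−k₂t)).
e^(−k₁t) = e^(−0.0531×2.11) = e^(−0.1120) = 0.8940; e^(−k₂t) = e^(−5.676) = 0.003428.
C_N = 0.0531×2.55/(2.69−0.0531) × (0.8940−0.003428) = 0.05135×0.8906 = 0.04573 kmol/m³.
Y_N = C_N/C_{M0} = 0.04573/2.55 = 0.0179.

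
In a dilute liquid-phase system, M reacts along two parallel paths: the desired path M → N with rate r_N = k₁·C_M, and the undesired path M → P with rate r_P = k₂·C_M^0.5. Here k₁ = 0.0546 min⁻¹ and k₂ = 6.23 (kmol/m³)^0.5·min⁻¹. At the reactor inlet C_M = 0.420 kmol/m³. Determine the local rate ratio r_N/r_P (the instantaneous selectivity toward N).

S_{N/P} = r_N/r_P = (k₁·C_M)/(k₂·C_M^0.5) = (k₁/k₂)·C_M^0.5.
= (0.0546×0.4200) / (6.23×0.4200^0.5) = 0.02293/4.038 = 0.00568.

0.00568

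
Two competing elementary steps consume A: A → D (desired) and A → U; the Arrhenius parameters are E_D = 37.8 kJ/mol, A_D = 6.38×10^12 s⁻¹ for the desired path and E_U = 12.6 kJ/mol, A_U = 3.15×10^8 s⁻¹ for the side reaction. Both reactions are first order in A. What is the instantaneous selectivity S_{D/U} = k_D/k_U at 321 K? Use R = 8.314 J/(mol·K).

1.61

With equal orders, S_{D/U} = k_D/k_U = (A_D/A_U)·exp[(E_U−E_D)/(RT)].
(E_U−E_D)/(RT) = (12.6−37.8)×10³/(8.314×321) = -25200/2669 = -9.442.
k_D/k_U = (6.38×10^12/3.15×10^8)·exp(-9.442) = 20254 × 7.928×10^-5 = 1.61.
Since E_D > E_U, raising the temperature improves selectivity toward D.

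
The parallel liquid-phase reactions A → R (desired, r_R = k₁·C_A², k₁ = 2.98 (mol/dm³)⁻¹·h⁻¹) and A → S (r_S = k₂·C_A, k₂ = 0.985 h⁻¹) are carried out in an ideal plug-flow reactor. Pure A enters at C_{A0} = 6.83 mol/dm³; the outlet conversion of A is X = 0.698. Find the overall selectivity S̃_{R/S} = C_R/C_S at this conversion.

12.2

C_A = C_{A0}(1−X) = 2.063 mol/dm³.
Along a PFR/batch, dC_S/dC_A = −r_S/(r_R+r_S) = −k₂/(k₂+k₁·C_A).
Integrating from C_{A0} to C_A: C_S = (0.985/2.98)·ln[(0.985+2.98·6.83)/(0.985+2.98·2.06)] = 0.3305·ln(21.34/7.132) = 0.3623 mol/dm³.
Then C_R = (C_{A0}−C_A) − C_S = 4.767 − 0.3623 = 4.405 mol/dm³.
S̃_{R/S} = C_R/C_S = 4.405/0.3623 = 12.2.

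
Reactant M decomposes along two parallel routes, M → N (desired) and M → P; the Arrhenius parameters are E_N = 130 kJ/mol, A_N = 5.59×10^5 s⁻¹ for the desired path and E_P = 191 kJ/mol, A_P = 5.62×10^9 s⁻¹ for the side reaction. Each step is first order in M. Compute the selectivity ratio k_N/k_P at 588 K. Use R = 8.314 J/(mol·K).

k_N/k_P = (A_N/A_P)·exp[−(E_N−E_P)/(RT)] = (A_N/A_P)·exp[(E_P−E_N)/(RT)].
(E_P−E_N)/(RT) = (191−130)×10³/(8.314×588) = 61000/4889 = 12.48.
k_N/k_P = (5.59×10^5/5.62×10^9)·exp(12.48) = 9.947×10^-5 × 2.625×10^5 = 26.1.
Since E_N < E_P, lowering the temperature improves selectivity toward N.

26.1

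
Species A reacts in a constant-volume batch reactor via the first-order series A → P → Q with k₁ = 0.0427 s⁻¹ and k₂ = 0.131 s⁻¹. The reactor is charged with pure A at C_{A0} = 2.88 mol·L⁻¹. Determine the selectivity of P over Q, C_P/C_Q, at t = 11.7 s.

Solving the coupled first-order balances gives C_P(t) = [k₁/(k₂−k₁)]·C_{A0}·(e^(−k₁t) − e^(−k₂t)).
e^(−k₁t) = e^(−0.0427×11.7) = e^(−0.4996) = 0.6068; e^(−k₂t) = e^(−1.533) = 0.2160.
C_P = 0.0427×2.88/(0.131−0.0427) × (0.6068−0.2160) = 1.393×0.3908 = 0.5443 mol·L⁻¹.
C_A = C_{A0}e^(−k₁t) = 1.748 mol·L⁻¹, so C_Q = C_{A0}−C_A−C_P = 0.5882 mol·L⁻¹; C_P/C_Q = 0.925.

0.925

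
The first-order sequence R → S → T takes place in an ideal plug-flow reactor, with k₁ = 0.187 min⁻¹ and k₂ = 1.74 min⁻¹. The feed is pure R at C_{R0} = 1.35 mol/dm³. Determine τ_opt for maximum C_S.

1.44 min

The intermediate peaks when r₁ = r₂, i.e. k₁e^(−k₁τ) = k₂e^(−k₂τ), giving τ_opt = ln(k₂/k₁)/(k₂−k₁).
= ln(1.74/0.187)/(1.74−0.187) = ln(9.305)/1.553 = 2.231/1.553 = 1.44 min.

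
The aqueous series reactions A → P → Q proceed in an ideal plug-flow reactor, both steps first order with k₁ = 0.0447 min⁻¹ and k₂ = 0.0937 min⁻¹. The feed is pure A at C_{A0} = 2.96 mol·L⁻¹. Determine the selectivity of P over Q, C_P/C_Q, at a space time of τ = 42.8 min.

For first-order series with pure A initially, C_P(τ) = k₁C_{A0}/(k₂−k₁)·(e^(−k₁τ) − e^(−k₂τ)).
e^(−k₁τ) = e^(−0.0447×42.8) = e^(−1.913) = 0.1476; e^(−k₂τ) = e^(−4.010) = 0.01813.
C_P = 0.0447×2.96/(0.0937−0.0447) × (0.1476−0.01813) = 2.700×0.1295 = 0.3496 mol·L⁻¹.
C_A = C_{A0}e^(−k₁τ) = 0.4369 mol·L⁻¹, so C_Q = C_{A0}−C_A−C_P = 2.173 mol·L⁻¹; C_P/C_Q = 0.161.

0.161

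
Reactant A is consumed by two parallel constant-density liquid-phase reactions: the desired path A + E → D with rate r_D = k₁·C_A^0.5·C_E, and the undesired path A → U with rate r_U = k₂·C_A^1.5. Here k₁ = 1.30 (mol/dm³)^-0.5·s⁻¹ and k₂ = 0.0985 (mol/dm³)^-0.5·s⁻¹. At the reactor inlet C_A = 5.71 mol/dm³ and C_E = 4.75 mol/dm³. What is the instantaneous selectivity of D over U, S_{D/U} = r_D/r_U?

S_{D/U} = r_D/r_U = (k₁·C_A^0.5·C_E)/(k₂·C_A^1.5) = (k₁/k₂)·C_A⁻¹·C_E.
= (1.30×5.710^0.5×4.750) / (0.0985×5.710^1.5) = 14.76/1.344 = 11.0.
The undesired path is higher order in A, so low C_A (CSTR or dilute feed) favours D.

11.0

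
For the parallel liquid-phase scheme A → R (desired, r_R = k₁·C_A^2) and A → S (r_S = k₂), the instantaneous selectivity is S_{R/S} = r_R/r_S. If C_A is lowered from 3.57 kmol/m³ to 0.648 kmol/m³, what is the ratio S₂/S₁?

0.0329

S_{R/S} = (k₁/k₂)·C_A^2, so S₂/S₁ = (C_{A,2}/C_{A,1})^2.
= (0.648/3.57)^2 = (0.1815)^2 = 0.0329.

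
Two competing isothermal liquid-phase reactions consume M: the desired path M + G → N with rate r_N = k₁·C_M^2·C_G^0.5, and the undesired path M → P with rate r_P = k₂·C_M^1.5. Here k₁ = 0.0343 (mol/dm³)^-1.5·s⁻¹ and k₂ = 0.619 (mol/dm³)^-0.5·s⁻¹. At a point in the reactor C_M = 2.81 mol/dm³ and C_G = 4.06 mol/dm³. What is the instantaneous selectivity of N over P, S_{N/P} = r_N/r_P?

0.187

S_{N/P} = r_N/r_P = (k₁·C_M^2·C_G^0.5)/(k₂·C_M^1.5) = (k₁/k₂)·C_M^0.5·C_G^0.5.
= (0.0343×2.810^2×4.060^0.5) / (0.619×2.810^1.5) = 0.5457/2.916 = 0.187.
Since the desired path is higher order in M, keeping C_M high (PFR or concentrated feed) favours N.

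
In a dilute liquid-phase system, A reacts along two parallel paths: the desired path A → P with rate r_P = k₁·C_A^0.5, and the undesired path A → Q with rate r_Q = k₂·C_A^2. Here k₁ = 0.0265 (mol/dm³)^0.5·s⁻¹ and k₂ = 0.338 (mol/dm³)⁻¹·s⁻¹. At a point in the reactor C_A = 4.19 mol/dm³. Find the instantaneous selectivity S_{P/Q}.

0.00914

S_{P/Q} = r_P/r_Q = (k₁·C_A^0.5)/(k₂·C_A^2) = (k₁/k₂)·C_A^-1.5.
= (0.0265×4.190^0.5) / (0.338×4.190^2) = 0.05424/5.934 = 0.00914.
The undesired path is higher order in A, so low C_A (CSTR or dilute feed) favours P.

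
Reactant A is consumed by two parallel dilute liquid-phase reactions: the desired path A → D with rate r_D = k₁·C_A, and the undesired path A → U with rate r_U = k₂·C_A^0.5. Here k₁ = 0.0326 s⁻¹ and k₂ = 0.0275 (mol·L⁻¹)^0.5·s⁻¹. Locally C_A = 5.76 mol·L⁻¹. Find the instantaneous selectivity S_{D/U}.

S_{D/U} = r_D/r_U = (k₁·C_A)/(k₂·C_A^0.5) = (k₁/k₂)·C_A^0.5.
= (0.0326×5.760) / (0.0275×5.760^0.5) = 0.1878/0.06600 = 2.85.
Since the desired path is higher order in A, keeping C_A high (PFR or concentrated feed) favours D.

2.85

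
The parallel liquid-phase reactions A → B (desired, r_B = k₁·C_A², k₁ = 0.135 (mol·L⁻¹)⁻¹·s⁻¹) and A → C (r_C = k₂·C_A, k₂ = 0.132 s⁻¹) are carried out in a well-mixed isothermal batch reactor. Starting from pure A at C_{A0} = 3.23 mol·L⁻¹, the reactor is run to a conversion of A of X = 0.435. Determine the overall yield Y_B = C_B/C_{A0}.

C_A = C_{A0}(1−X) = 1.825 mol·L⁻¹.
Along a PFR/batch, dC_C/dC_A = −r_C/(r_B+r_C) = −k₂/(k₂+k₁·C_A).
Integrating from C_{A0} to C_A: C_C = (0.132/0.135)·ln[(0.132+0.135·3.23)/(0.132+0.135·1.82)] = 0.9778·ln(0.5681/0.3784) = 0.3973 mol·L⁻¹.
Then C_B = (C_{A0}−C_A) − C_C = 1.405 − 0.3973 = 1.008 mol·L⁻¹.
Y_B = C_B/C_{A0} = 1.008/3.23 = 0.312.

0.312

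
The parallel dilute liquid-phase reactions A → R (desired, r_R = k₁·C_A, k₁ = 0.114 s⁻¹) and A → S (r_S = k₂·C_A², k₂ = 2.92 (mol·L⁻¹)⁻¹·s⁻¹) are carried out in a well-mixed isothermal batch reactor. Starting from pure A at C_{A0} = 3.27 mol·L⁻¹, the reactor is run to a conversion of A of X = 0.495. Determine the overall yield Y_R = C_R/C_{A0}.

0.00802

C_A = C_{A0}(1−X) = 1.651 mol·L⁻¹.
Along a PFR/batch, dC_R/dC_A = −r_R/(r_R+r_S) = −k₁/(k₁+k₂·C_A).
Integrating from C_{A0} to C_A: C_R = (0.114/2.92)·ln[(0.114+2.92·3.27)/(0.114+2.92·1.65)] = 0.03904·ln(9.662/4.936) = 0.02622 mol·L⁻¹.
Y_R = C_R/C_{A0} = 0.02622/3.27 = 0.00802.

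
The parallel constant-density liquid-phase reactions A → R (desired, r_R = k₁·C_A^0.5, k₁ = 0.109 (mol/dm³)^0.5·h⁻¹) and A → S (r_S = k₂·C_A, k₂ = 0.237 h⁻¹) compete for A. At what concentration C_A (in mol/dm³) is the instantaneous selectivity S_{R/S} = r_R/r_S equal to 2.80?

S_{R/S} = (k₁/k₂)·C_A^-0.5 ⇒ C_A = (S·k₂/k₁)^(-2).
= (2.80×0.237/0.109)^(-2) = (6.088)^(-2) = 0.0270 mol/dm³.

0.0270 mol/dm³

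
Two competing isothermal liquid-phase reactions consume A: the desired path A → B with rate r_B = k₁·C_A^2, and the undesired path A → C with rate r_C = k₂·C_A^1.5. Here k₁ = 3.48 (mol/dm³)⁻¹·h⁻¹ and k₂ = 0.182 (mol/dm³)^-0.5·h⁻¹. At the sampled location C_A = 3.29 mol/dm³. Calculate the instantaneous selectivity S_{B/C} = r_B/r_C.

34.7

S_{B/C} = r_B/r_C = (k₁·C_A^2)/(k₂·C_A^1.5) = (k₁/k₂)·C_A^0.5.
= (3.48×3.290^2) / (0.182×3.290^1.5) = 37.67/1.086 = 34.7.
Since the desired path is higher order in A, keeping C_A high (PFR or concentrated feed) favours B.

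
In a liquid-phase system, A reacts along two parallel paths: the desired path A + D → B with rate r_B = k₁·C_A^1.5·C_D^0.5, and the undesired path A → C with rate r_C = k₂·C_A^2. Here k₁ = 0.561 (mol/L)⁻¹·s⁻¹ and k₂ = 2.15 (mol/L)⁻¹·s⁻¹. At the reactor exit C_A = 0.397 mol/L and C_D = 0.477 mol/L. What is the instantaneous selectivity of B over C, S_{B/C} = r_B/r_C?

0.286

S_{B/C} = r_B/r_C = (k₁·C_A^1.5·C_D^0.5)/(k₂·C_A^2) = (k₁/k₂)·C_A^-0.5·C_D^0.5.
= (0.561×0.3970^1.5×0.4770^0.5) / (2.15×0.3970^2) = 0.09692/0.3389 = 0.286.
The undesired path is higher order in A, so low C_A (CSTR or dilute feed) favours B.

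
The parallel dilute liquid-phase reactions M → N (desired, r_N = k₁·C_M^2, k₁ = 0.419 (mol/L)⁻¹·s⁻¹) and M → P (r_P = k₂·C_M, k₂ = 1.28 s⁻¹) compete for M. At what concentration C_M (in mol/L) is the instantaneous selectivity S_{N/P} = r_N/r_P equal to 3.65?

S_{N/P} = (k₁/k₂)·C_M ⇒ C_M = S·k₂/k₁.
= 3.65×1.28/0.419 = 11.2 mol/L.

11.2 mol/L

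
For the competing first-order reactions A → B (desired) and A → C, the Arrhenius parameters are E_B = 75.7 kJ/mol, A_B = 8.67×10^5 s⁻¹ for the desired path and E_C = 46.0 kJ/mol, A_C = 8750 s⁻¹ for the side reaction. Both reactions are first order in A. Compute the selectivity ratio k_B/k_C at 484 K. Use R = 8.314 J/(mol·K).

0.0617

k_B/k_C = (A_B/A_C)·exp[−(E_B−E_C)/(RT)] = (A_B/A_C)·exp[(E_C−E_B)/(RT)].
(E_C−E_B)/(RT) = (46.0−75.7)×10³/(8.314×484) = -29700/4024 = -7.381.
k_B/k_C = (8.67×10^5/8750)·exp(-7.381) = 99.09 × 6.231×10^-4 = 0.0617.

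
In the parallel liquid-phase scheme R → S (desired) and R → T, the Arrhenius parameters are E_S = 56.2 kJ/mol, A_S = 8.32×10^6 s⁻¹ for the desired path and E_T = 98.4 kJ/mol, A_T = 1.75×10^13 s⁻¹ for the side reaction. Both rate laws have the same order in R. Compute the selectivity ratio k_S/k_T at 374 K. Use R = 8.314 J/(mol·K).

With equal orders, S_{S/T} = k_S/k_T = (A_S/A_T)·exp[(E_T−E_S)/(RT)].
(E_T−E_S)/(RT) = (98.4−56.2)×10³/(8.314×374) = 42200/3109 = 13.57.
k_S/k_T = (8.32×10^6/1.75×10^13)·exp(13.57) = 4.754×10^-7 × 7.836×10^5 = 0.373.

0.373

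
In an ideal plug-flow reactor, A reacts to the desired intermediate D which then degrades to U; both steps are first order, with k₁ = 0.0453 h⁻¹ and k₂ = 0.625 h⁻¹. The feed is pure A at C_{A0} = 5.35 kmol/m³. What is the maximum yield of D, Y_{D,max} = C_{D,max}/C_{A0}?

0.0590

At the optimum, C_{D,max}/C_{A0} = (k₁/k₂)^[k₂/(k₂−k₁)].
= (0.0453/0.625)^(0.625/(0.625−0.0453)) = (0.07248)^(1.078) = 0.05904.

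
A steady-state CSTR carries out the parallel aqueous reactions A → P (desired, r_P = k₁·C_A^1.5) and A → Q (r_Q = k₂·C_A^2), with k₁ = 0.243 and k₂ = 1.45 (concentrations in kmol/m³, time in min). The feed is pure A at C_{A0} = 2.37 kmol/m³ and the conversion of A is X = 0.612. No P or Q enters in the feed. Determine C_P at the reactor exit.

0.216 kmol/m³

Exit C_A = C_{A0}(1−X) = 2.37×0.388 = 0.9196 kmol/m³.
In a CSTR the entire volume is at exit conditions, so r_P = 0.243×0.9196^1.5 = 0.2143 and r_Q = 1.45×0.9196^2 = 1.226.
Fraction of consumed A going to P: r_P/(r_P+r_Q) = 0.1488.
C_P = 0.1488·C_{A0}·X = 0.1488×2.37×0.612 = 0.216 kmol/m³.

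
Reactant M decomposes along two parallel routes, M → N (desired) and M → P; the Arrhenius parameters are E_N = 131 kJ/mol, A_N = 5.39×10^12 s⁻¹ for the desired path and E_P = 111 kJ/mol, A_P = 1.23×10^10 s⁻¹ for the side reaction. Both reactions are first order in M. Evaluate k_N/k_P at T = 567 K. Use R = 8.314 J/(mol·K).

k_N/k_P = (A_N/A_P)·exp[−(E_N−E_P)/(RT)] = (A_N/A_P)·exp[(E_P−E_N)/(RT)].
(E_P−E_N)/(RT) = (111−131)×10³/(8.314×567) = -20000/4714 = -4.243.
k_N/k_P = (5.39×10^12/1.23×10^10)·exp(-4.243) = 438.2 × 0.01437 = 6.30.
Since E_N > E_P, raising the temperature improves selectivity toward N.

6.30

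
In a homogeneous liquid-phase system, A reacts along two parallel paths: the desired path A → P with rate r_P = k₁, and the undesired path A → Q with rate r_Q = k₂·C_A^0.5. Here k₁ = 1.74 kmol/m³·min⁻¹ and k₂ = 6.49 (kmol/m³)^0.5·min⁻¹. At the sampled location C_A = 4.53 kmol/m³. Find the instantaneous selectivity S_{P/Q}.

0.126

S_{P/Q} = r_P/r_Q = (k₁)/(k₂·C_A^0.5) = (k₁/k₂)·C_A^-0.5.
= (1.74) / (6.49×4.530^0.5) = 1.740/13.81 = 0.126.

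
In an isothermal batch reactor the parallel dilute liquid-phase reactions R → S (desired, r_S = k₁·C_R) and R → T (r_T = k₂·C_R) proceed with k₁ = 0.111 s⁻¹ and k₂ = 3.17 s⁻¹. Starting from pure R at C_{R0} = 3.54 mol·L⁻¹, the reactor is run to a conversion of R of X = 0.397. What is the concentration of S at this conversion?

0.0475 mol·L⁻¹

C_R = C_{R0}(1−X) = 2.135 mol·L⁻¹.
Both paths are first order in R, so the instantaneous fraction to S is constant: dC_S/d(−C_R) = k₁/(k₁+k₂) = 0.03383.
C_S = 0.03383·(C_{R0}−C_R) = 0.03383×1.405 = 0.0475 mol·L⁻¹.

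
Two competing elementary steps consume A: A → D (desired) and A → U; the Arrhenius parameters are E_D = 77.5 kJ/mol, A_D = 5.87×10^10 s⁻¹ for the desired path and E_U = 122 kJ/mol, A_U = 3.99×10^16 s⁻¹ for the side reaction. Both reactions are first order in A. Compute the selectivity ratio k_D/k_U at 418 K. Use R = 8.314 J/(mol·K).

0.535

k_D/k_U = (A_D/A_U)·exp[−(E_D−E_U)/(RT)] = (A_D/A_U)·exp[(E_U−E_D)/(RT)].
(E_U−E_D)/(RT) = (122−77.5)×10³/(8.314×418) = 44500/3475 = 12.80.
k_D/k_U = (5.87×10^10/3.99×10^16)·exp(12.80) = 1.471×10^-6 × 3.640×10^5 = 0.535.
Since E_D < E_U, lowering the temperature improves selectivity toward D.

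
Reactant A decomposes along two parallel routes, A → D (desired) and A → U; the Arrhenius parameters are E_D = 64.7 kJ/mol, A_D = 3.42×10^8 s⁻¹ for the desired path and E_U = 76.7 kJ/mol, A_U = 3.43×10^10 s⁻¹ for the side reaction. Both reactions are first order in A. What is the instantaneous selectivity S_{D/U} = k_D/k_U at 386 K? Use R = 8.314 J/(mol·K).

0.419

Since both paths have the same order in A, the concentration cancels and S_{D/U} = k_D/k_U = (A_D/A_U)·exp[(E_U−E_D)/(RT)].
(E_U−E_D)/(RT) = (76.7−64.7)×10³/(8.314×386) = 12000/3209 = 3.739.
k_D/k_U = (3.42×10^8/3.43×10^10)·exp(3.739) = 0.009971 × 42.07 = 0.419.
Since E_D < E_U, lowering the temperature improves selectivity toward D.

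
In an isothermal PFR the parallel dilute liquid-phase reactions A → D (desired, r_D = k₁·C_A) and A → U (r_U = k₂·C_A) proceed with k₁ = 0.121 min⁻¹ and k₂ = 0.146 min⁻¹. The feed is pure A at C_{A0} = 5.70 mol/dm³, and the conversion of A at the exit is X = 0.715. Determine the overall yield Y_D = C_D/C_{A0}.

0.324

C_A = C_{A0}(1−X) = 1.625 mol/dm³.
Both paths are first order in A, so the instantaneous fraction to D is constant: dC_D/d(−C_A) = k₁/(k₁+k₂) = 0.4532.
C_D = 0.4532·(C_{A0}−C_A) = 0.4532×4.075 = 1.85 mol/dm³.
Y_D = C_D/C_{A0} = 1.847/5.70 = 0.324.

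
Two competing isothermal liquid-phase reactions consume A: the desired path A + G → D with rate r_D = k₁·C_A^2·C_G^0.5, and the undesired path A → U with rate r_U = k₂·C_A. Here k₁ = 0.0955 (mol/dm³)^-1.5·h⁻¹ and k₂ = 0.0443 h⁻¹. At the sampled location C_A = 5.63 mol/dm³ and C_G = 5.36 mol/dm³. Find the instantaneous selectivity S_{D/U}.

S_{D/U} = r_D/r_U = (k₁·C_A^2·C_G^0.5)/(k₂·C_A) = (k₁/k₂)·C_A·C_G^0.5.
= (0.0955×5.630^2×5.360^0.5) / (0.0443×5.630) = 7.008/0.2494 = 28.1.

28.1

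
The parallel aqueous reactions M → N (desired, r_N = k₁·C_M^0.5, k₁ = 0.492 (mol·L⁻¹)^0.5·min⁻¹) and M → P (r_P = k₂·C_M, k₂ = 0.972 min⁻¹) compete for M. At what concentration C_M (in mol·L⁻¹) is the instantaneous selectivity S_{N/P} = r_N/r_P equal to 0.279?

S_{N/P} = (k₁/k₂)·C_M^-0.5 ⇒ C_M = (S·k₂/k₁)^(-2).
= (0.279×0.972/0.492)^(-2) = (0.5512)^(-2) = 3.29 mol·L⁻¹.

3.29 mol·L⁻¹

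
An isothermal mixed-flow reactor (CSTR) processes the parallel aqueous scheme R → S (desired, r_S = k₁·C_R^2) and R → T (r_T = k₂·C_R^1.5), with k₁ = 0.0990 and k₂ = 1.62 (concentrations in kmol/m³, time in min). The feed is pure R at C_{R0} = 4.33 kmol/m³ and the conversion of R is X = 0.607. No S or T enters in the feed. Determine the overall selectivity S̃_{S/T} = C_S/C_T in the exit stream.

Exit C_R = C_{R0}(1−X) = 4.33×0.393 = 1.702 kmol/m³.
Rates in a CSTR are evaluated at the outlet concentration: r_S = 0.0990×1.702^2 = 0.2867, r_T = 1.62×1.702^1.5 = 3.596.
Overall selectivity = C_S/C_T = r_Sτ/(r_Tτ) = r_S/r_T = 0.0797.

0.0797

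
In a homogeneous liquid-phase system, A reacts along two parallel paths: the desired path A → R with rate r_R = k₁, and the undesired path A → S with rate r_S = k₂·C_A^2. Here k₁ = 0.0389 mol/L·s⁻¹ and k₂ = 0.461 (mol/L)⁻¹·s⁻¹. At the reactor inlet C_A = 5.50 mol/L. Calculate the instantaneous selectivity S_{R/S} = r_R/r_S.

0.00279

S_{R/S} = r_R/r_S = (k₁)/(k₂·C_A^2) = (k₁/k₂)·C_A^-2.
= (0.0389) / (0.461×5.500^2) = 0.03890/13.95 = 0.00279.
The undesired path is higher order in A, so low C_A (CSTR or dilute feed) favours R.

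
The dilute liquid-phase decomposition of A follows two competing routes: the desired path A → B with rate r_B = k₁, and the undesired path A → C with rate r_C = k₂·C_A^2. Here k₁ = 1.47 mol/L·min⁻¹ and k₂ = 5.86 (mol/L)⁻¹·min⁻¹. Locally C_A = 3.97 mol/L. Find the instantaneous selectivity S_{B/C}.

0.0159

S_{B/C} = r_B/r_C = (k₁)/(k₂·C_A^2) = (k₁/k₂)·C_A^-2.
= (1.47) / (5.86×3.970^2) = 1.470/92.36 = 0.0159.
The undesired path is higher order in A, so low C_A (CSTR or dilute feed) favours B.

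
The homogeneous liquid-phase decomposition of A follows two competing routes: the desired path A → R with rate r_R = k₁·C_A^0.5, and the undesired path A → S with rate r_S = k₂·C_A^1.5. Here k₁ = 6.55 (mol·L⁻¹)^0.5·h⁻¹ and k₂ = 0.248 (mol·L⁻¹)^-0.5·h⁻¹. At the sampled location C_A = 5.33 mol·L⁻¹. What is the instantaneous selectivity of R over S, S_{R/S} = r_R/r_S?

4.96

S_{R/S} = r_R/r_S = (k₁·C_A^0.5)/(k₂·C_A^1.5) = (k₁/k₂)·C_A⁻¹.
= (6.55×5.330^0.5) / (0.248×5.330^1.5) = 15.12/3.052 = 4.96.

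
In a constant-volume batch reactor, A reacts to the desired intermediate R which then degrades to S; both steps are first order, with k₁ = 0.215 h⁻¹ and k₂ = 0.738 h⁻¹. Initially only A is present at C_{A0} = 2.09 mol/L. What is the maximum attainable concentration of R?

Evaluating C_R at t_opt = ln(k₂/k₁)/(k₂−k₁) gives C_{R,max}/C_{A0} = (k₁/k₂)^[k₂/(k₂−k₁)].
= (0.215/0.738)^(0.738/(0.738−0.215)) = (0.2913)^(1.411) = 0.1755.
C_{R,max} = 0.1755×2.09 = 0.367 mol/L.

0.367 mol/L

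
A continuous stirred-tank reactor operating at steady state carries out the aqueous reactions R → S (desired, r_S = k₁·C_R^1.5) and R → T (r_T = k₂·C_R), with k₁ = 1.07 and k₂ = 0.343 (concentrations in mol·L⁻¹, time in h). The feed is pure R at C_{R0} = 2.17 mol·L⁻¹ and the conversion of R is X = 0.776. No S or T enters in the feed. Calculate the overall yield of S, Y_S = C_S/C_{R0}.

0.532

Exit C_R = C_{R0}(1−X) = 2.17×0.224 = 0.4861 mol·L⁻¹.
A CSTR operates uniformly at the exit composition, giving r_S = 0.3626 and r_T = 0.1667 (each k·C_R^n at C_R = 0.4861).
Fraction of consumed R going to S: r_S/(r_S+r_T) = 0.6850.
C_S = 0.6850·C_{R0}·X = 0.6850×2.17×0.776 = 1.15 mol·L⁻¹; Y_S = C_S/C_{R0} = 0.532.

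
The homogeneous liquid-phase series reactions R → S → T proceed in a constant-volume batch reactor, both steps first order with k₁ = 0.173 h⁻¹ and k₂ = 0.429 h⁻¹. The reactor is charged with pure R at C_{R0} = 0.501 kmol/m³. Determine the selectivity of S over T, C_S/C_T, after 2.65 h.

1.34

The intermediate concentration in a first-order A→B→C sequence is C_S = k₁C_{R0}(e^(−k₁t) − e^(−k₂t))/(k₂−k₁).
e^(−k₁t) = e^(−0.173×2.65) = e^(−0.4584) = 0.6323; e^(−k₂t) = e^(−1.137) = 0.3208.
C_S = 0.173×0.501/(0.429−0.173) × (0.6323−0.3208) = 0.3386×0.3114 = 0.1054 kmol/m³.
C_R = C_{R0}e^(−k₁t) = 0.3168 kmol/m³, so C_T = C_{R0}−C_R−C_S = 0.07879 kmol/m³; C_S/C_T = 1.34.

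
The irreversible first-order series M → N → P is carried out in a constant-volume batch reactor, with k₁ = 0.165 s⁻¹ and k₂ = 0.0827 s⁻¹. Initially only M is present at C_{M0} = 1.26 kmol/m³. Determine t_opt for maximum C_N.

Setting dC_N/dt = 0 gives t_opt = ln(k₂/k₁)/(k₂−k₁).
= ln(0.0827/0.165)/(0.0827−0.165) = ln(0.5012)/-0.08230 = -0.6907/-0.08230 = 8.39 s.

8.39 s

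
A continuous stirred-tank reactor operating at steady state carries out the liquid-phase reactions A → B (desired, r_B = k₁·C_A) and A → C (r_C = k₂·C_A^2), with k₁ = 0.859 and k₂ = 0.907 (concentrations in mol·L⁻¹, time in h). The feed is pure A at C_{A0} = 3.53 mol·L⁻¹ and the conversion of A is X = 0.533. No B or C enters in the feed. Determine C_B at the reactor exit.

Exit C_A = C_{A0}(1−X) = 3.53×0.467 = 1.649 mol·L⁻¹.
In a CSTR the entire volume is at exit conditions, so r_B = 0.859×1.649 = 1.416 and r_C = 0.907×1.649^2 = 2.465.
Fraction of consumed A going to B: r_B/(r_B+r_C) = 0.3649.
C_B = 0.3649·C_{A0}·X = 0.3649×3.53×0.533 = 0.687 mol·L⁻¹.

0.687 mol·L⁻¹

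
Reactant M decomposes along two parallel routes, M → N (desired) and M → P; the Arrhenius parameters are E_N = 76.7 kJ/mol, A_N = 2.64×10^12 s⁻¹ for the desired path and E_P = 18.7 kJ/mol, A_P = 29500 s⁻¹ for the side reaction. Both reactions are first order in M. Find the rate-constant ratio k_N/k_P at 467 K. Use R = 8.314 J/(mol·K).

29.1

Since both paths have the same order in M, the concentration cancels and S_{N/P} = k_N/k_P = (A_N/A_P)·exp[(E_P−E_N)/(RT)].
(E_P−E_N)/(RT) = (18.7−76.7)×10³/(8.314×467) = -58000/3883 = -14.94.
k_N/k_P = (2.64×10^12/29500)·exp(-14.94) = 8.949×10^7 × 3.254×10^-7 = 29.1.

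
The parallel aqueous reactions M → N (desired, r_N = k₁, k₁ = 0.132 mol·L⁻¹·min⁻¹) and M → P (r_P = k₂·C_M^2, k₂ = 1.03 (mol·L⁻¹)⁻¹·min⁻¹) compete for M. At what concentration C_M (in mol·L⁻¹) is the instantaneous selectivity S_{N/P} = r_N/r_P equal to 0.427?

S_{N/P} = (k₁/k₂)·C_M^-2 ⇒ C_M = (S·k₂/k₁)^(-0.5).
= (0.427×1.03/0.132)^(-0.5) = (3.332)^(-0.5) = 0.548 mol·L⁻¹.

0.548 mol·L⁻¹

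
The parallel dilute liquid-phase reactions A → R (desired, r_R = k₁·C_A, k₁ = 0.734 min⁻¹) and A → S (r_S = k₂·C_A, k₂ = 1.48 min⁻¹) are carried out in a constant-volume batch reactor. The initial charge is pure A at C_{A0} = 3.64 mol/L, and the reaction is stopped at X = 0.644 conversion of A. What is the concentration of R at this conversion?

C_A = C_{A0}(1−X) = 1.296 mol/L.
Both paths are first order in A, so the instantaneous fraction to R is constant: dC_R/d(−C_A) = k₁/(k₁+k₂) = 0.3315.
C_R = 0.3315·(C_{A0}−C_A) = 0.3315×2.344 = 0.777 mol/L.

0.777 mol/L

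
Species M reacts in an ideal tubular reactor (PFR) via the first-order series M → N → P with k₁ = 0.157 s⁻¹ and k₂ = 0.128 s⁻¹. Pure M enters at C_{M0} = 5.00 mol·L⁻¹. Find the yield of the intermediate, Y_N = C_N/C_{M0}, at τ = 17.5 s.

Solving the coupled first-order balances gives C_N(τ) = [k₁/(k₂−k₁)]·C_{M0}·(e^(−k₁τ) − e^(−k₂τ)).
e^(−k₁τ) = e^(−0.157×17.5) = e^(−2.748) = 0.06409; e^(−k₂τ) = e^(−2.240) = 0.1065.
C_N = 0.157×5.00/(0.128−0.157) × (0.06409−0.1065) = (-27.07)×(-0.04237) = 1.147 mol·L⁻¹.
Y_N = C_N/C_{M0} = 1.147/5.00 = 0.229.

0.229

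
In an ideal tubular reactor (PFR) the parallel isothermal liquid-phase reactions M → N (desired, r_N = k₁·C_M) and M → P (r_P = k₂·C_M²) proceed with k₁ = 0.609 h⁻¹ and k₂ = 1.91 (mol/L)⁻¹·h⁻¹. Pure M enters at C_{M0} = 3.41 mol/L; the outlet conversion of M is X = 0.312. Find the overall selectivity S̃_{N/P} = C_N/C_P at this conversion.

0.112

C_M = C_{M0}(1−X) = 2.346 mol/L.
Along a PFR/batch, dC_N/dC_M = −r_N/(r_N+r_P) = −k₁/(k₁+k₂·C_M).
Integrating from C_{M0} to C_M: C_N = (0.609/1.91)·ln[(0.609+1.91·3.41)/(0.609+1.91·2.35)] = 0.3188·ln(7.122/5.090) = 0.1071 mol/L.
C_P = (C_{M0}−C_M)−C_N = 0.9568 mol/L; S̃_{N/P} = 0.1071/0.9568 = 0.112.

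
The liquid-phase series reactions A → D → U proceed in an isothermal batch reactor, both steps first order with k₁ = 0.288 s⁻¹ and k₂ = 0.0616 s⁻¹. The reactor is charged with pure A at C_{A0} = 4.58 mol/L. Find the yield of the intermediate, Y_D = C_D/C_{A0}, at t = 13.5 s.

Solving the coupled first-order balances gives C_D(t) = [k₁/(k₂−k₁)]·C_{A0}·(e^(−k₁t) − e^(−k₂t)).
e^(−k₁t) = e^(−0.288×13.5) = e^(−3.888) = 0.02049; e^(−k₂t) = e^(−0.8316) = 0.4354.
C_D = 0.288×4.58/(0.0616−0.288) × (0.02049−0.4354) = (-5.826)×(-0.4149) = 2.417 mol/L.
Y_D = C_D/C_{A0} = 2.417/4.58 = 0.528.

0.528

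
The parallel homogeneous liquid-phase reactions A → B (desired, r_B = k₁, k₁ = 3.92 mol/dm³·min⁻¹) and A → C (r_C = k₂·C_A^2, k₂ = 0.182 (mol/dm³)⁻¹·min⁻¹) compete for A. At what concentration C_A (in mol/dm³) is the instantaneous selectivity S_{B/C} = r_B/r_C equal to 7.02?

1.75 mol/dm³

S_{B/C} = (k₁/k₂)·C_A^-2 ⇒ C_A = (S·k₂/k₁)^(-0.5).
= (7.02×0.182/3.92)^(-0.5) = (0.3259)^(-0.5) = 1.75 mol/dm³.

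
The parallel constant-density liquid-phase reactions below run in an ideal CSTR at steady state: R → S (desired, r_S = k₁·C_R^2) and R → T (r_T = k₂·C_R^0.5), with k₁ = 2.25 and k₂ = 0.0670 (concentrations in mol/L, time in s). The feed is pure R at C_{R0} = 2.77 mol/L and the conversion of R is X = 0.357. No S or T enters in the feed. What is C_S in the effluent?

0.977 mol/L

Exit C_R = C_{R0}(1−X) = 2.77×0.643 = 1.781 mol/L.
In a CSTR the entire volume is at exit conditions, so r_S = 2.25×1.781^2 = 7.138 and r_T = 0.0670×1.781^0.5 = 0.08942.
Fraction of consumed R going to S: r_S/(r_S+r_T) = 0.9876.
C_S = 0.9876·C_{R0}·X = 0.9876×2.77×0.357 = 0.977 mol/L.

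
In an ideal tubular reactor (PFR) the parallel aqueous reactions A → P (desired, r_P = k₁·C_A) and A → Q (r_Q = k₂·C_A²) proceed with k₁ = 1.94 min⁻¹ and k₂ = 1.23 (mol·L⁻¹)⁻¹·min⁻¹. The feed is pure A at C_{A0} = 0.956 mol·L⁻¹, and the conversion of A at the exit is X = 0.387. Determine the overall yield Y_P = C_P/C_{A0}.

C_A = C_{A0}(1−X) = 0.5860 mol·L⁻¹.
Along a PFR/batch, dC_P/dC_A = −r_P/(r_P+r_Q) = −k₁/(k₁+k₂·C_A).
Integrating from C_{A0} to C_A: C_P = (1.94/1.23)·ln[(1.94+1.23·0.956)/(1.94+1.23·0.586)] = 1.577·ln(3.116/2.661) = 0.2490 mol·L⁻¹.
Y_P = C_P/C_{A0} = 0.2490/0.956 = 0.260.

0.260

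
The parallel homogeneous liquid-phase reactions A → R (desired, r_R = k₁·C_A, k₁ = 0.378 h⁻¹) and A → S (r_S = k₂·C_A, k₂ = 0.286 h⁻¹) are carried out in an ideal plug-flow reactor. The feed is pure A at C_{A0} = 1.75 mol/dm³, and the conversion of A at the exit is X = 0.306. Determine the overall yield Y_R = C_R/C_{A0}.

C_A = C_{A0}(1−X) = 1.214 mol/dm³.
Both paths are first order in A, so the instantaneous fraction to R is constant: dC_R/d(−C_A) = k₁/(k₁+k₂) = 0.5693.
C_R = 0.5693·(C_{A0}−C_A) = 0.5693×0.5355 = 0.305 mol/dm³.
Y_R = C_R/C_{A0} = 0.3048/1.75 = 0.174.

0.174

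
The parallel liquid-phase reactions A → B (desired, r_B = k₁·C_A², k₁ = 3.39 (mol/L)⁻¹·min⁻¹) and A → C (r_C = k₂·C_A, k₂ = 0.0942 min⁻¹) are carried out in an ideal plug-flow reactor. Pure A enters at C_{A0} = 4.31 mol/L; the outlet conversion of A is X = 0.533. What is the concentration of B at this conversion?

2.28 mol/L

C_A = C_{A0}(1−X) = 2.013 mol/L.
Along a PFR/batch, dC_C/dC_A = −r_C/(r_B+r_C) = −k₂/(k₂+k₁·C_A).
Integrating from C_{A0} to C_A: C_C = (0.0942/3.39)·ln[(0.0942+3.39·4.31)/(0.0942+3.39·2.01)] = 0.02779·ln(14.71/6.917) = 0.02096 mol/L.
Then C_B = (C_{A0}−C_A) − C_C = 2.297 − 0.02096 = 2.276 mol/L.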